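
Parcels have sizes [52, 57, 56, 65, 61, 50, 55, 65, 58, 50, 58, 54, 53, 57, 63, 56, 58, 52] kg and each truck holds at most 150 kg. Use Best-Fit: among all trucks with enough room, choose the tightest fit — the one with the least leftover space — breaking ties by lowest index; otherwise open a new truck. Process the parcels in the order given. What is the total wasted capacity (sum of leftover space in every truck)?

truck 1: place 52 kg, 98 kg left
truck 1: place 57 kg, 41 kg left
truck 2: place 56 kg, 94 kg left
truck 2: place 65 kg, 29 kg left
truck 3: place 61 kg, 89 kg left
truck 3: place 50 kg, 39 kg left
truck 4: place 55 kg, 95 kg left
truck 4: place 65 kg, 30 kg left
truck 5: place 58 kg, 92 kg left
truck 5: place 50 kg, 42 kg left
truck 6: place 58 kg, 92 kg left
truck 6: place 54 kg, 38 kg left
truck 7: place 53 kg, 97 kg left
truck 7: place 57 kg, 40 kg left
truck 8: place 63 kg, 87 kg left
truck 8: place 56 kg, 31 kg left
truck 9: place 58 kg, 92 kg left
truck 9: place 52 kg, 40 kg left
9 trucks × 150 kg = 1350 kg; used 1020 kg; unused 330 kg.

330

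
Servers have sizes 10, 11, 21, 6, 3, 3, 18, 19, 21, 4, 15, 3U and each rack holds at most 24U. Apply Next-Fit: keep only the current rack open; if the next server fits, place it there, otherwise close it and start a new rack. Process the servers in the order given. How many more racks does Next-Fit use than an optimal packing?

1

Next-Fit: [10,11] [21] [6,3,3] [18] [19] [21] [4,15,3] → 7 racks.
Total size 134U; any packing needs at least ⌈134/24⌉ = 6 racks.
An optimal packing achieves that bound: [21,3] [21,3] [19,4] [18,6] [15,3] [11,10] → 6 racks.
Excess: 7 − 6 = 1.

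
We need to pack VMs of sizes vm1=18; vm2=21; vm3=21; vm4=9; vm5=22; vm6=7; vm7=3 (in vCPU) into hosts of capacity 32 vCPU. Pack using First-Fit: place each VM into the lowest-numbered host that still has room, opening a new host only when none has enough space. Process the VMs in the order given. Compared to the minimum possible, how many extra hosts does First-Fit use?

0

First-Fit: [18,9,3] [21,7] [21] [22] → 4 hosts.
Total size 101 vCPU; any packing needs at least ⌈101/32⌉ = 4 hosts.
So 4 is already optimal.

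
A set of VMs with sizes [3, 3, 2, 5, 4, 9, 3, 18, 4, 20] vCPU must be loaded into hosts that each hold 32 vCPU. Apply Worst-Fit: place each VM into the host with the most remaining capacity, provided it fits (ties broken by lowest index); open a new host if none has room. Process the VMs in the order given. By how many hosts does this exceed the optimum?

Worst-Fit: [3,3,2,5,4,9,3] [18,4] [20] → 3 hosts.
Total size 71 vCPU; any packing needs at least ⌈71/32⌉ = 3 hosts.
So 3 is already optimal.

0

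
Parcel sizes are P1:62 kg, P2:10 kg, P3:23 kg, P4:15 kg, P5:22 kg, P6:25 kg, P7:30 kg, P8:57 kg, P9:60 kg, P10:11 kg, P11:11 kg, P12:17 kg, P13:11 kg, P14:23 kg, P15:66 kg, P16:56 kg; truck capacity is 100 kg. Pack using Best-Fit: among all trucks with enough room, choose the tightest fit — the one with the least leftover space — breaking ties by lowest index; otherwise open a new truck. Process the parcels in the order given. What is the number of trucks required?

truck 1: place P1 (62 kg), 38 kg left
truck 1: place P2 (10 kg), 28 kg left
truck 1: place P3 (23 kg), 5 kg left
truck 2: place P4 (15 kg), 85 kg left
truck 2: place P5 (22 kg), 63 kg left
truck 2: place P6 (25 kg), 38 kg left
truck 2: place P7 (30 kg), 8 kg left
truck 3: place P8 (57 kg), 43 kg left
truck 4: place P9 (60 kg), 40 kg left
truck 4: place P10 (11 kg), 29 kg left
truck 4: place P11 (11 kg), 18 kg left
truck 4: place P12 (17 kg), 1 kg left
truck 3: place P13 (11 kg), 32 kg left
truck 3: place P14 (23 kg), 9 kg left
truck 5: place P15 (66 kg), 34 kg left
truck 6: place P16 (56 kg), 44 kg left
Final trucks: [62,10,23] [15,22,25,30] [57,11,23] [60,11,11,17] [66] [56].

6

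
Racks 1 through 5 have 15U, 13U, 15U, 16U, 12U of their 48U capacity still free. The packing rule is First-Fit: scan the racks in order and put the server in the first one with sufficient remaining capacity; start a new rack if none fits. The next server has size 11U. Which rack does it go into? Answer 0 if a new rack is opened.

1

Racks with room: rack 1 (15U), rack 2 (13U), rack 3 (15U), rack 4 (16U), rack 5 (12U).
The first with room is rack 1.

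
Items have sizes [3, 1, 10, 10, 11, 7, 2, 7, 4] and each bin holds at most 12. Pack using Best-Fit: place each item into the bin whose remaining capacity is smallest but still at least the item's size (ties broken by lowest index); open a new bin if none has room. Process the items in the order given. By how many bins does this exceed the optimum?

Best-Fit: [3,1,7] [10,2] [10] [11] [7,4] → 5 bins.
Total size 55; any packing needs at least ⌈55/12⌉ = 5 bins.
So 5 is already optimal.

0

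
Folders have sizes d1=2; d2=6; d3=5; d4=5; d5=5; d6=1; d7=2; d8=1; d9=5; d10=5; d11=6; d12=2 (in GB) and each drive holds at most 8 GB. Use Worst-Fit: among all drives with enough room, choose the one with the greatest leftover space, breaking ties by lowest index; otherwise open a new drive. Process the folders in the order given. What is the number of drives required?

7

Put d1 (2 GB) in drive 1; 6 GB remain.
Put d2 (6 GB) in drive 1; 0 GB remain.
Put d3 (5 GB) in drive 2; 3 GB remain.
Put d4 (5 GB) in drive 3; 3 GB remain.
Put d5 (5 GB) in drive 4; 3 GB remain.
Put d6 (1 GB) in drive 2; 2 GB remain.
Put d7 (2 GB) in drive 3; 1 GB remain.
Put d8 (1 GB) in drive 4; 2 GB remain.
Put d9 (5 GB) in drive 5; 3 GB remain.
Put d10 (5 GB) in drive 6; 3 GB remain.
Put d11 (6 GB) in drive 7; 2 GB remain.
Put d12 (2 GB) in drive 5; 1 GB remain.
Final drives: [2,6] [5,1] [5,2] [5,1] [5,2] [5] [6].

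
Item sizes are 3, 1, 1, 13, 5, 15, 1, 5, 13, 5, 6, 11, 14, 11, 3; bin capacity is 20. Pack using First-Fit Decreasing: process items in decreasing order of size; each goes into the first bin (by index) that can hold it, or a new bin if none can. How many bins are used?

6 bins

Sorted descending: 15, 14, 13, 13, 11, 11, 6, 5, 5, 5, 3, 3, 1, 1, 1.
bin 1: place 15, 5 left
bin 2: place 14, 6 left
bin 3: place 13, 7 left
bin 4: place 13, 7 left
bin 5: place 11, 9 left
bin 6: place 11, 9 left
bin 2: place 6, 0 left
bin 1: place 5, 0 left
bin 3: place 5, 2 left
bin 4: place 5, 2 left
bin 5: place 3, 6 left
bin 5: place 3, 3 left
bin 3: place 1, 1 left
bin 3: place 1, 0 left
bin 4: place 1, 1 left
Final bins: [15,5] [14,6] [13,5,1,1] [13,5,1] [11,3,3] [11].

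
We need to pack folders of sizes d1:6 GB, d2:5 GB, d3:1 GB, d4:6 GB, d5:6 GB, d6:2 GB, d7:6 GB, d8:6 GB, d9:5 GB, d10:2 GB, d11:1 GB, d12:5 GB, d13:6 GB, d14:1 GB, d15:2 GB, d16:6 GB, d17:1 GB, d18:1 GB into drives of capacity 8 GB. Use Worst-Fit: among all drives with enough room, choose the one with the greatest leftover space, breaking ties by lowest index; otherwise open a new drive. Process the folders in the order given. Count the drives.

Put d1 (6 GB) in drive 1; 2 GB remain.
Put d2 (5 GB) in drive 2; 3 GB remain.
Put d3 (1 GB) in drive 2; 2 GB remain.
Put d4 (6 GB) in drive 3; 2 GB remain.
Put d5 (6 GB) in drive 4; 2 GB remain.
Put d6 (2 GB) in drive 1; 0 GB remain.
Put d7 (6 GB) in drive 5; 2 GB remain.
Put d8 (6 GB) in drive 6; 2 GB remain.
Put d9 (5 GB) in drive 7; 3 GB remain.
Put d10 (2 GB) in drive 7; 1 GB remain.
Put d11 (1 GB) in drive 2; 1 GB remain.
Put d12 (5 GB) in drive 8; 3 GB remain.
Put d13 (6 GB) in drive 9; 2 GB remain.
Put d14 (1 GB) in drive 8; 2 GB remain.
Put d15 (2 GB) in drive 3; 0 GB remain.
Put d16 (6 GB) in drive 10; 2 GB remain.
Put d17 (1 GB) in drive 4; 1 GB remain.
Put d18 (1 GB) in drive 5; 1 GB remain.

10 drives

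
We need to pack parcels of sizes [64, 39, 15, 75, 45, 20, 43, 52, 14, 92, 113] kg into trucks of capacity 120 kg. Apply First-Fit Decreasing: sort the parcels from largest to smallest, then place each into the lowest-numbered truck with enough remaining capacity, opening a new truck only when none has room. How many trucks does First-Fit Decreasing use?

5 trucks

Sorted descending: 113, 92, 75, 64, 52, 45, 43, 39, 20, 15, 14.
Put 113 kg in truck 1; 7 kg remain.
Put 92 kg in truck 2; 28 kg remain.
Put 75 kg in truck 3; 45 kg remain.
Put 64 kg in truck 4; 56 kg remain.
Put 52 kg in truck 4; 4 kg remain.
Put 45 kg in truck 3; 0 kg remain.
Put 43 kg in truck 5; 77 kg remain.
Put 39 kg in truck 5; 38 kg remain.
Put 20 kg in truck 2; 8 kg remain.
Put 15 kg in truck 5; 23 kg remain.
Put 14 kg in truck 5; 9 kg remain.
Final trucks: [113] [92,20] [75,45] [64,52] [43,39,15,14].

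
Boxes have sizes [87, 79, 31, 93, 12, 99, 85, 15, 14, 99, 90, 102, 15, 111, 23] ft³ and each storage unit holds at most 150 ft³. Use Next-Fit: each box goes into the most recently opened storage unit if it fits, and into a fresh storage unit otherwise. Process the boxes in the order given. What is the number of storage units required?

9 storage units

Put 87 ft³ in storage unit 1; 63 ft³ remain.
Put 79 ft³ in storage unit 2; 71 ft³ remain.
Put 31 ft³ in storage unit 2; 40 ft³ remain.
Put 93 ft³ in storage unit 3; 57 ft³ remain.
Put 12 ft³ in storage unit 3; 45 ft³ remain.
Put 99 ft³ in storage unit 4; 51 ft³ remain.
Put 85 ft³ in storage unit 5; 65 ft³ remain.
Put 15 ft³ in storage unit 5; 50 ft³ remain.
Put 14 ft³ in storage unit 5; 36 ft³ remain.
Put 99 ft³ in storage unit 6; 51 ft³ remain.
Put 90 ft³ in storage unit 7; 60 ft³ remain.
Put 102 ft³ in storage unit 8; 48 ft³ remain.
Put 15 ft³ in storage unit 8; 33 ft³ remain.
Put 111 ft³ in storage unit 9; 39 ft³ remain.
Put 23 ft³ in storage unit 9; 16 ft³ remain.
Final storage units: [87] [79,31] [93,12] [99] [85,15,14] [99] [90] [102,15] [111,23].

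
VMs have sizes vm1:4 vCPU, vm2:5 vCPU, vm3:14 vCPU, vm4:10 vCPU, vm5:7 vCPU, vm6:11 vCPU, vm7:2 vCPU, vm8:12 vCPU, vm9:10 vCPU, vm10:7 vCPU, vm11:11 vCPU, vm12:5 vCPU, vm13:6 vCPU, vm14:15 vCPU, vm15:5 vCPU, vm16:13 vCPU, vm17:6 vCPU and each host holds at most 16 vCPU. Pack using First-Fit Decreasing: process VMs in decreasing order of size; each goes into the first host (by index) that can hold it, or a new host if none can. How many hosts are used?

10

Sorted descending: 15, 14, 13, 12, 11, 11, 10, 10, 7, 7, 6, 6, 5, 5, 5, 4, 2.
host 1: place 15 vCPU, 1 vCPU left
host 2: place 14 vCPU, 2 vCPU left
host 3: place 13 vCPU, 3 vCPU left
host 4: place 12 vCPU, 4 vCPU left
host 5: place 11 vCPU, 5 vCPU left
host 6: place 11 vCPU, 5 vCPU left
host 7: place 10 vCPU, 6 vCPU left
host 8: place 10 vCPU, 6 vCPU left
host 9: place 7 vCPU, 9 vCPU left
host 9: place 7 vCPU, 2 vCPU left
host 7: place 6 vCPU, 0 vCPU left
host 8: place 6 vCPU, 0 vCPU left
host 5: place 5 vCPU, 0 vCPU left
host 6: place 5 vCPU, 0 vCPU left
host 10: place 5 vCPU, 11 vCPU left
host 4: place 4 vCPU, 0 vCPU left
host 2: place 2 vCPU, 0 vCPU left
Final hosts: [15] [14,2] [13] [12,4] [11,5] [11,5] [10,6] [10,6] [7,7] [5].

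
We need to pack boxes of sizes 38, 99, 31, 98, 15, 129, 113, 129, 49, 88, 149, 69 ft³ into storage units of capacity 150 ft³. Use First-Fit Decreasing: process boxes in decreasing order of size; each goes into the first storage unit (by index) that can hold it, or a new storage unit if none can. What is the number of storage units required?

8 storage units

Sorted descending: 149, 129, 129, 113, 99, 98, 88, 69, 49, 38, 31, 15.
Put 149 ft³ in storage unit 1; 1 ft³ remain.
Put 129 ft³ in storage unit 2; 21 ft³ remain.
Put 129 ft³ in storage unit 3; 21 ft³ remain.
Put 113 ft³ in storage unit 4; 37 ft³ remain.
Put 99 ft³ in storage unit 5; 51 ft³ remain.
Put 98 ft³ in storage unit 6; 52 ft³ remain.
Put 88 ft³ in storage unit 7; 62 ft³ remain.
Put 69 ft³ in storage unit 8; 81 ft³ remain.
Put 49 ft³ in storage unit 5; 2 ft³ remain.
Put 38 ft³ in storage unit 6; 14 ft³ remain.
Put 31 ft³ in storage unit 4; 6 ft³ remain.
Put 15 ft³ in storage unit 2; 6 ft³ remain.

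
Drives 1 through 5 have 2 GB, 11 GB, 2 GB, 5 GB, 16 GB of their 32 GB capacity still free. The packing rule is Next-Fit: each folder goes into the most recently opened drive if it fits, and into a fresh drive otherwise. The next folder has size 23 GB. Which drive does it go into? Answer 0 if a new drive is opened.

Next-Fit only looks at drive 5, which has 16 GB free.
23 GB does not fit, so a new drive is opened.

0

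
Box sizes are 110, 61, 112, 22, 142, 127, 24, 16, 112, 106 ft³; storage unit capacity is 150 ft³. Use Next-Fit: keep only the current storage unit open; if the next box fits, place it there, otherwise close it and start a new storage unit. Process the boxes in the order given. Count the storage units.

8

Put 110 ft³ in storage unit 1; 40 ft³ remain.
Put 61 ft³ in storage unit 2; 89 ft³ remain.
Put 112 ft³ in storage unit 3; 38 ft³ remain.
Put 22 ft³ in storage unit 3; 16 ft³ remain.
Put 142 ft³ in storage unit 4; 8 ft³ remain.
Put 127 ft³ in storage unit 5; 23 ft³ remain.
Put 24 ft³ in storage unit 6; 126 ft³ remain.
Put 16 ft³ in storage unit 6; 110 ft³ remain.
Put 112 ft³ in storage unit 7; 38 ft³ remain.
Put 106 ft³ in storage unit 8; 44 ft³ remain.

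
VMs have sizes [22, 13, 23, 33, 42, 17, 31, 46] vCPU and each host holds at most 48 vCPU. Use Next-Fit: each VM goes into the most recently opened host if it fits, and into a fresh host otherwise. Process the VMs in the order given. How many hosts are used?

6 hosts

host 1: place 22 vCPU, 26 vCPU left
host 1: place 13 vCPU, 13 vCPU left
host 2: place 23 vCPU, 25 vCPU left
host 3: place 33 vCPU, 15 vCPU left
host 4: place 42 vCPU, 6 vCPU left
host 5: place 17 vCPU, 31 vCPU left
host 5: place 31 vCPU, 0 vCPU left
host 6: place 46 vCPU, 2 vCPU left
Final hosts: [22,13] [23] [33] [42] [17,31] [46].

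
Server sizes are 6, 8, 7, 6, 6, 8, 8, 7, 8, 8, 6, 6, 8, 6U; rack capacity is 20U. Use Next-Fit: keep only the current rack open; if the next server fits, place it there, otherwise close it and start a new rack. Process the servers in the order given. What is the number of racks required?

6

rack 1: place 6U, 14U left
rack 1: place 8U, 6U left
rack 2: place 7U, 13U left
rack 2: place 6U, 7U left
rack 2: place 6U, 1U left
rack 3: place 8U, 12U left
rack 3: place 8U, 4U left
rack 4: place 7U, 13U left
rack 4: place 8U, 5U left
rack 5: place 8U, 12U left
rack 5: place 6U, 6U left
rack 5: place 6U, 0U left
rack 6: place 8U, 12U left
rack 6: place 6U, 6U left
Final racks: [6,8] [7,6,6] [8,8] [7,8] [8,6,6] [8,6].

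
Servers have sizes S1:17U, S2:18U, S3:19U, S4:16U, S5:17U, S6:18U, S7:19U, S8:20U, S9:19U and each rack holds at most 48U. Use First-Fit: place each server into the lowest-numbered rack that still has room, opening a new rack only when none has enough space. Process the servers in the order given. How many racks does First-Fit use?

5

Put S1 (17U) in rack 1; 31U remain.
Put S2 (18U) in rack 1; 13U remain.
Put S3 (19U) in rack 2; 29U remain.
Put S4 (16U) in rack 2; 13U remain.
Put S5 (17U) in rack 3; 31U remain.
Put S6 (18U) in rack 3; 13U remain.
Put S7 (19U) in rack 4; 29U remain.
Put S8 (20U) in rack 4; 9U remain.
Put S9 (19U) in rack 5; 29U remain.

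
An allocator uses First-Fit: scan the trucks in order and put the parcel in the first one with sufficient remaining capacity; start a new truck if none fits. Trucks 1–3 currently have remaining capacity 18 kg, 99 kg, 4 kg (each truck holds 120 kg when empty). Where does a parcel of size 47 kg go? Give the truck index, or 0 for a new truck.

2

Trucks with room: truck 2 (99 kg).
The first with room is truck 2.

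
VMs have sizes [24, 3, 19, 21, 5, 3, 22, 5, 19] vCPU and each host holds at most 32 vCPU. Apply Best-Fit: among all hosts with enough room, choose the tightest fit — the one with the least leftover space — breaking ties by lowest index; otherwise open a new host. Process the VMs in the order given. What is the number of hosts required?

24 vCPU → host 1 (remaining 8 vCPU)
3 vCPU → host 1 (remaining 5 vCPU)
19 vCPU → host 2 (remaining 13 vCPU)
21 vCPU → host 3 (remaining 11 vCPU)
5 vCPU → host 1 (remaining 0 vCPU)
3 vCPU → host 3 (remaining 8 vCPU)
22 vCPU → host 4 (remaining 10 vCPU)
5 vCPU → host 3 (remaining 3 vCPU)
19 vCPU → host 5 (remaining 13 vCPU)
Final hosts: [24,3,5] [19] [21,3,5] [22] [19].

5 hosts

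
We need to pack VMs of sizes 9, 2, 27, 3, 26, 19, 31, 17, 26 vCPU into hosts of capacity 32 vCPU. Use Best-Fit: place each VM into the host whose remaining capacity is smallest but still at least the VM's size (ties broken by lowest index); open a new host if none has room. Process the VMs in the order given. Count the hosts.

Put 9 vCPU in host 1; 23 vCPU remain.
Put 2 vCPU in host 1; 21 vCPU remain.
Put 27 vCPU in host 2; 5 vCPU remain.
Put 3 vCPU in host 2; 2 vCPU remain.
Put 26 vCPU in host 3; 6 vCPU remain.
Put 19 vCPU in host 1; 2 vCPU remain.
Put 31 vCPU in host 4; 1 vCPU remain.
Put 17 vCPU in host 5; 15 vCPU remain.
Put 26 vCPU in host 6; 6 vCPU remain.
Final hosts: [9,2,19] [27,3] [26] [31] [17] [26].

6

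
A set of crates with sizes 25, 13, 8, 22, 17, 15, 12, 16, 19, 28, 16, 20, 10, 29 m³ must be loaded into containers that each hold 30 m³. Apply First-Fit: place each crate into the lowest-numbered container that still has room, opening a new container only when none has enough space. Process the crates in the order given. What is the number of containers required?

11

25 m³ → container 1 (remaining 5 m³)
13 m³ → container 2 (remaining 17 m³)
8 m³ → container 2 (remaining 9 m³)
22 m³ → container 3 (remaining 8 m³)
17 m³ → container 4 (remaining 13 m³)
15 m³ → container 5 (remaining 15 m³)
12 m³ → container 4 (remaining 1 m³)
16 m³ → container 6 (remaining 14 m³)
19 m³ → container 7 (remaining 11 m³)
28 m³ → container 8 (remaining 2 m³)
16 m³ → container 9 (remaining 14 m³)
20 m³ → container 10 (remaining 10 m³)
10 m³ → container 5 (remaining 5 m³)
29 m³ → container 11 (remaining 1 m³)
Final containers: [25] [13,8] [22] [17,12] [15,10] [16] [19] [28] [16] [20] [29].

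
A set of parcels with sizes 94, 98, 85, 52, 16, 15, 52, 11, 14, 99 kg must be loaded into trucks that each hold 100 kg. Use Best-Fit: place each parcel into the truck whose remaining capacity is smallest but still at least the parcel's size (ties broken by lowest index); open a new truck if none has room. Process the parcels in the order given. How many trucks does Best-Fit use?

94 kg → truck 1 (remaining 6 kg)
98 kg → truck 2 (remaining 2 kg)
85 kg → truck 3 (remaining 15 kg)
52 kg → truck 4 (remaining 48 kg)
16 kg → truck 4 (remaining 32 kg)
15 kg → truck 3 (remaining 0 kg)
52 kg → truck 5 (remaining 48 kg)
11 kg → truck 4 (remaining 21 kg)
14 kg → truck 4 (remaining 7 kg)
99 kg → truck 6 (remaining 1 kg)

6 trucks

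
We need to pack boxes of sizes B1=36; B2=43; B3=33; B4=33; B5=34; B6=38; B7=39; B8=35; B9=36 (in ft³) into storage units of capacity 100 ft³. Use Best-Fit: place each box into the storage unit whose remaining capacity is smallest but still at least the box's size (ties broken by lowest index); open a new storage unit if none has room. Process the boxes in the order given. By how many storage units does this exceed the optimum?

Best-Fit: [36,43] [33,33,34] [38,39] [35,36] → 4 storage units.
Total size 327 ft³; any packing needs at least ⌈327/100⌉ = 4 storage units.
So 4 is already optimal.

0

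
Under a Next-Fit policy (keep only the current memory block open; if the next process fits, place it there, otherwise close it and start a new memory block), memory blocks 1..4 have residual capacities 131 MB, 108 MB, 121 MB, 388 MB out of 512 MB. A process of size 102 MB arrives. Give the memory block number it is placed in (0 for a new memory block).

Next-Fit only looks at memory block 4, which has 388 MB free.
102 MB fits there.

4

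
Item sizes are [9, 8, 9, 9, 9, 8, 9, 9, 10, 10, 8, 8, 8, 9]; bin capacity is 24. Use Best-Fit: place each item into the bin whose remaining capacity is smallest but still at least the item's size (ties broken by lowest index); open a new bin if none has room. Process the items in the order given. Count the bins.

7 bins

9 → bin 1 (remaining 15)
8 → bin 1 (remaining 7)
9 → bin 2 (remaining 15)
9 → bin 2 (remaining 6)
9 → bin 3 (remaining 15)
8 → bin 3 (remaining 7)
9 → bin 4 (remaining 15)
9 → bin 4 (remaining 6)
10 → bin 5 (remaining 14)
10 → bin 5 (remaining 4)
8 → bin 6 (remaining 16)
8 → bin 6 (remaining 8)
8 → bin 6 (remaining 0)
9 → bin 7 (remaining 15)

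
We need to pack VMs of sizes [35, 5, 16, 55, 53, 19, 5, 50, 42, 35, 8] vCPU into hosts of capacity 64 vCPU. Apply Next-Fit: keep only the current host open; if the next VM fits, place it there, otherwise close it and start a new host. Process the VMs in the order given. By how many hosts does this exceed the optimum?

Next-Fit: [35,5,16] [55] [53] [19,5] [50] [42] [35,8] → 7 hosts.
Total size 323 vCPU; any packing needs at least ⌈323/64⌉ = 6 hosts.
An optimal packing achieves that bound: [55,8] [53,5,5] [50] [42,19] [35,16] [35] → 6 hosts.
Excess: 7 − 6 = 1.

1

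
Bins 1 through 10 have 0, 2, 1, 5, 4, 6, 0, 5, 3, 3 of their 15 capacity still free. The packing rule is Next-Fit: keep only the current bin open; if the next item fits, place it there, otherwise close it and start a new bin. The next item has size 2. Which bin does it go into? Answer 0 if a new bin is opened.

Next-Fit only looks at bin 10, which has 3 free.
2 fits there.

10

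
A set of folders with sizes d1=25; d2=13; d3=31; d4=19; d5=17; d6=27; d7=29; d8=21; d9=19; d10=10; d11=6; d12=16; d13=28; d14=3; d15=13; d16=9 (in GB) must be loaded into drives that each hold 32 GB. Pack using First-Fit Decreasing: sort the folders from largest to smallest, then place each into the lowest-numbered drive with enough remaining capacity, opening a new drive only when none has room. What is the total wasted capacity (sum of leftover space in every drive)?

34

Sorted descending: 31, 29, 28, 27, 25, 21, 19, 19, 17, 16, 13, 13, 10, 9, 6, 3.
Put 31 GB in drive 1; 1 GB remain.
Put 29 GB in drive 2; 3 GB remain.
Put 28 GB in drive 3; 4 GB remain.
Put 27 GB in drive 4; 5 GB remain.
Put 25 GB in drive 5; 7 GB remain.
Put 21 GB in drive 6; 11 GB remain.
Put 19 GB in drive 7; 13 GB remain.
Put 19 GB in drive 8; 13 GB remain.
Put 17 GB in drive 9; 15 GB remain.
Put 16 GB in drive 10; 16 GB remain.
Put 13 GB in drive 7; 0 GB remain.
Put 13 GB in drive 8; 0 GB remain.
Put 10 GB in drive 6; 1 GB remain.
Put 9 GB in drive 9; 6 GB remain.
Put 6 GB in drive 5; 1 GB remain.
Put 3 GB in drive 2; 0 GB remain.
10 drives × 32 GB = 320 GB; used 286 GB; unused 34 GB.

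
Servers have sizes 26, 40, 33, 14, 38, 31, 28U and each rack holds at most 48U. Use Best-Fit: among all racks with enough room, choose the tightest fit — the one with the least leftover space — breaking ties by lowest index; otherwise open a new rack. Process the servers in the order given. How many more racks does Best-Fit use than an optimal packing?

0

Best-Fit: [26] [40] [33,14] [38] [31] [28] → 6 racks.
6 servers exceed 24U (half the capacity), and no two of those can share a rack, so at least 6 racks are needed.
So 6 is already optimal.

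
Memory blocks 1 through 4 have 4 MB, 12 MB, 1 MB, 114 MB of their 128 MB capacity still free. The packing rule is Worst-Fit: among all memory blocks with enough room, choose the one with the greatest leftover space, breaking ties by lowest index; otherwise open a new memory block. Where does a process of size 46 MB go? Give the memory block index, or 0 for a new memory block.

4

Memory blocks with room: memory block 4 (114 MB).
Most room is memory block 4 with 114 MB free.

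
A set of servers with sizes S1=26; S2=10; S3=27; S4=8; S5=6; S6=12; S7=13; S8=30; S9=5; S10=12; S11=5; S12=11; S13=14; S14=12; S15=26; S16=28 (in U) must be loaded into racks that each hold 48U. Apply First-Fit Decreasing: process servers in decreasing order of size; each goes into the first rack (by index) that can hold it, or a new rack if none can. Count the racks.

Sorted descending: 30, 28, 27, 26, 26, 14, 13, 12, 12, 12, 11, 10, 8, 6, 5, 5.
30U → rack 1 (remaining 18U)
28U → rack 2 (remaining 20U)
27U → rack 3 (remaining 21U)
26U → rack 4 (remaining 22U)
26U → rack 5 (remaining 22U)
14U → rack 1 (remaining 4U)
13U → rack 2 (remaining 7U)
12U → rack 3 (remaining 9U)
12U → rack 4 (remaining 10U)
12U → rack 5 (remaining 10U)
11U → rack 6 (remaining 37U)
10U → rack 4 (remaining 0U)
8U → rack 3 (remaining 1U)
6U → rack 2 (remaining 1U)
5U → rack 5 (remaining 5U)
5U → rack 5 (remaining 0U)

6 racks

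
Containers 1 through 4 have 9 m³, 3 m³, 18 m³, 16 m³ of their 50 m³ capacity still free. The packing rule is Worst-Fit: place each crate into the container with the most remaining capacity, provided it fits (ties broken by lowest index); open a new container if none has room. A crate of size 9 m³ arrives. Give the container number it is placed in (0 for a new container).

Containers with room: container 1 (9 m³), container 3 (18 m³), container 4 (16 m³).
Most room is container 3 with 18 m³ free.

3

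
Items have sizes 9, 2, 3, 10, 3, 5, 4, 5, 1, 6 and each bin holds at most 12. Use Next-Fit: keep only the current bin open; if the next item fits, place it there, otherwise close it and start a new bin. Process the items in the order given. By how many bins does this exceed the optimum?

1

Next-Fit: [9,2] [3] [10] [3,5,4] [5,1,6] → 5 bins.
Total size 48; any packing needs at least ⌈48/12⌉ = 4 bins.
An optimal packing achieves that bound: [10,2] [9,3] [6,5,1] [5,4,3] → 4 bins.
Excess: 5 − 4 = 1.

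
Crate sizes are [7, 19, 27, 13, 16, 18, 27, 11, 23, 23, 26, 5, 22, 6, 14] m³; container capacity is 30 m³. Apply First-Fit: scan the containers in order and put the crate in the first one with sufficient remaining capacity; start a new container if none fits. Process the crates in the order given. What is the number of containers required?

10 containers

7 m³ → container 1 (remaining 23 m³)
19 m³ → container 1 (remaining 4 m³)
27 m³ → container 2 (remaining 3 m³)
13 m³ → container 3 (remaining 17 m³)
16 m³ → container 3 (remaining 1 m³)
18 m³ → container 4 (remaining 12 m³)
27 m³ → container 5 (remaining 3 m³)
11 m³ → container 4 (remaining 1 m³)
23 m³ → container 6 (remaining 7 m³)
23 m³ → container 7 (remaining 7 m³)
26 m³ → container 8 (remaining 4 m³)
5 m³ → container 6 (remaining 2 m³)
22 m³ → container 9 (remaining 8 m³)
6 m³ → container 7 (remaining 1 m³)
14 m³ → container 10 (remaining 16 m³)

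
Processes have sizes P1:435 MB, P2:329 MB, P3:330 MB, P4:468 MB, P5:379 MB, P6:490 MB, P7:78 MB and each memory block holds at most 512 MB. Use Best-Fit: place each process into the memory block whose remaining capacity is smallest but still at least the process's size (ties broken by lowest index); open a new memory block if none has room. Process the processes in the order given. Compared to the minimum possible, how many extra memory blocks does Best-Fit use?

Best-Fit: [435] [329] [330] [468] [379,78] [490] → 6 memory blocks.
6 processes exceed 256 MB (half the capacity), and no two of those can share a memory block, so at least 6 memory blocks are needed.
So 6 is already optimal.

0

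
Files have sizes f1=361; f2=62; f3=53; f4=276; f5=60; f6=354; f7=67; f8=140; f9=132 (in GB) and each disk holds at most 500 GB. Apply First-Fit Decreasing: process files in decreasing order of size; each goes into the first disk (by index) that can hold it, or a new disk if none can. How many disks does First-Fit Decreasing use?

4 disks

Sorted descending: 361, 354, 276, 140, 132, 67, 62, 60, 53.
disk 1: place 361 GB, 139 GB left
disk 2: place 354 GB, 146 GB left
disk 3: place 276 GB, 224 GB left
disk 2: place 140 GB, 6 GB left
disk 1: place 132 GB, 7 GB left
disk 3: place 67 GB, 157 GB left
disk 3: place 62 GB, 95 GB left
disk 3: place 60 GB, 35 GB left
disk 4: place 53 GB, 447 GB left
Final disks: [361,132] [354,140] [276,67,62,60] [53].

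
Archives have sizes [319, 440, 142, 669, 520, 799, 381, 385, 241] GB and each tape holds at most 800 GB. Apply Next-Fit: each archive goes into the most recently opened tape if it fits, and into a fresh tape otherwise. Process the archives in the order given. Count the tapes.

tape 1: place 319 GB, 481 GB left
tape 1: place 440 GB, 41 GB left
tape 2: place 142 GB, 658 GB left
tape 3: place 669 GB, 131 GB left
tape 4: place 520 GB, 280 GB left
tape 5: place 799 GB, 1 GB left
tape 6: place 381 GB, 419 GB left
tape 6: place 385 GB, 34 GB left
tape 7: place 241 GB, 559 GB left
Final tapes: [319,440] [142] [669] [520] [799] [381,385] [241].

7 tapes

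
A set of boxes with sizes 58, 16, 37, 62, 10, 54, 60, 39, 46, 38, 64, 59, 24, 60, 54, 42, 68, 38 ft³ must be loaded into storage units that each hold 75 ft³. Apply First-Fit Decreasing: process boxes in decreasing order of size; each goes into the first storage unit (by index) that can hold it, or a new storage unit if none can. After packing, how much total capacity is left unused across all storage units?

221

Sorted descending: 68, 64, 62, 60, 60, 59, 58, 54, 54, 46, 42, 39, 38, 38, 37, 24, 16, 10.
storage unit 1: place 68 ft³, 7 ft³ left
storage unit 2: place 64 ft³, 11 ft³ left
storage unit 3: place 62 ft³, 13 ft³ left
storage unit 4: place 60 ft³, 15 ft³ left
storage unit 5: place 60 ft³, 15 ft³ left
storage unit 6: place 59 ft³, 16 ft³ left
storage unit 7: place 58 ft³, 17 ft³ left
storage unit 8: place 54 ft³, 21 ft³ left
storage unit 9: place 54 ft³, 21 ft³ left
storage unit 10: place 46 ft³, 29 ft³ left
storage unit 11: place 42 ft³, 33 ft³ left
storage unit 12: place 39 ft³, 36 ft³ left
storage unit 13: place 38 ft³, 37 ft³ left
storage unit 14: place 38 ft³, 37 ft³ left
storage unit 13: place 37 ft³, 0 ft³ left
storage unit 10: place 24 ft³, 5 ft³ left
storage unit 6: place 16 ft³, 0 ft³ left
storage unit 2: place 10 ft³, 1 ft³ left
14 storage units × 75 ft³ = 1050 ft³; used 829 ft³; unused 221 ft³.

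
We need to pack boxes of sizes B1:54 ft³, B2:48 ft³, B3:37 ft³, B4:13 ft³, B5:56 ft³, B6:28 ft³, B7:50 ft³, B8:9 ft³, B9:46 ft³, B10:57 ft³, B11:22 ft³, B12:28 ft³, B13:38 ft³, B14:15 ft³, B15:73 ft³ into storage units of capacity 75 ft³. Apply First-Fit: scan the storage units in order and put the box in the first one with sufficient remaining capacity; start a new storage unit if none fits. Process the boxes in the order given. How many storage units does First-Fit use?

9 storage units

B1 (54 ft³) → storage unit 1 (remaining 21 ft³)
B2 (48 ft³) → storage unit 2 (remaining 27 ft³)
B3 (37 ft³) → storage unit 3 (remaining 38 ft³)
B4 (13 ft³) → storage unit 1 (remaining 8 ft³)
B5 (56 ft³) → storage unit 4 (remaining 19 ft³)
B6 (28 ft³) → storage unit 3 (remaining 10 ft³)
B7 (50 ft³) → storage unit 5 (remaining 25 ft³)
B8 (9 ft³) → storage unit 2 (remaining 18 ft³)
B9 (46 ft³) → storage unit 6 (remaining 29 ft³)
B10 (57 ft³) → storage unit 7 (remaining 18 ft³)
B11 (22 ft³) → storage unit 5 (remaining 3 ft³)
B12 (28 ft³) → storage unit 6 (remaining 1 ft³)
B13 (38 ft³) → storage unit 8 (remaining 37 ft³)
B14 (15 ft³) → storage unit 2 (remaining 3 ft³)
B15 (73 ft³) → storage unit 9 (remaining 2 ft³)
Final storage units: [54,13] [48,9,15] [37,28] [56] [50,22] [46,28] [57] [38] [73].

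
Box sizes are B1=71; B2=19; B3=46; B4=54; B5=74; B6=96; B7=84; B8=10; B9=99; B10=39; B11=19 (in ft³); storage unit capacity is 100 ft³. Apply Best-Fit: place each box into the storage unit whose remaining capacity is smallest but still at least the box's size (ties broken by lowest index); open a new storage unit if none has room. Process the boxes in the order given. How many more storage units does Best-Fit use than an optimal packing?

Best-Fit: [71,19,10] [46,54] [74,19] [96] [84] [99] [39] → 7 storage units.
Total size 611 ft³; any packing needs at least ⌈611/100⌉ = 7 storage units.
So 7 is already optimal.

0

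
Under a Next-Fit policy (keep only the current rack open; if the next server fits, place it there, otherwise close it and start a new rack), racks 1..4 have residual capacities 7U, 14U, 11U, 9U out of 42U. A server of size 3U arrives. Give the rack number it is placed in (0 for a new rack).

4

Next-Fit only looks at rack 4, which has 9U free.
3U fits there.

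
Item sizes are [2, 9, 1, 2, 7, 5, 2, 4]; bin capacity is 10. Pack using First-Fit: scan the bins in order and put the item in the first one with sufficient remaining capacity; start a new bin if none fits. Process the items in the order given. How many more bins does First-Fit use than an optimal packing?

0

First-Fit: [2,1,2,5] [9] [7,2] [4] → 4 bins.
Total size 32; any packing needs at least ⌈32/10⌉ = 4 bins.
So 4 is already optimal.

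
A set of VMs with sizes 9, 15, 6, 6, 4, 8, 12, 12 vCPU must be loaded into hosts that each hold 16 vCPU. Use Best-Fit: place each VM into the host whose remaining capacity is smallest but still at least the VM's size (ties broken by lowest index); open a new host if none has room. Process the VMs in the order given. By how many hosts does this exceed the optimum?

1

Best-Fit: [9,6] [15] [6,4] [8] [12] [12] → 6 hosts.
Total size 72 vCPU; any packing needs at least ⌈72/16⌉ = 5 hosts.
An optimal packing achieves that bound: [15] [12,4] [12] [9,6] [8,6] → 5 hosts.
Excess: 6 − 5 = 1.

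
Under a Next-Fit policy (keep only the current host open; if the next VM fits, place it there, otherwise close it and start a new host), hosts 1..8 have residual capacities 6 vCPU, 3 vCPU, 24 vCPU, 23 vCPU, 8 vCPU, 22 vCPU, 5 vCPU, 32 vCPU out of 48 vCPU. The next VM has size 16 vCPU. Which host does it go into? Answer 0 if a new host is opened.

8

Next-Fit only looks at host 8, which has 32 vCPU free.
16 vCPU fits there.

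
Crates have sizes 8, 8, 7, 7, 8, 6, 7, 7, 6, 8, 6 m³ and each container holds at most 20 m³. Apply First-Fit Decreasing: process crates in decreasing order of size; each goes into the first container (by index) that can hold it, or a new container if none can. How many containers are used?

5

Sorted descending: 8, 8, 8, 8, 7, 7, 7, 7, 6, 6, 6.
Put 8 m³ in container 1; 12 m³ remain.
Put 8 m³ in container 1; 4 m³ remain.
Put 8 m³ in container 2; 12 m³ remain.
Put 8 m³ in container 2; 4 m³ remain.
Put 7 m³ in container 3; 13 m³ remain.
Put 7 m³ in container 3; 6 m³ remain.
Put 7 m³ in container 4; 13 m³ remain.
Put 7 m³ in container 4; 6 m³ remain.
Put 6 m³ in container 3; 0 m³ remain.
Put 6 m³ in container 4; 0 m³ remain.
Put 6 m³ in container 5; 14 m³ remain.
Final containers: [8,8] [8,8] [7,7,6] [7,7,6] [6].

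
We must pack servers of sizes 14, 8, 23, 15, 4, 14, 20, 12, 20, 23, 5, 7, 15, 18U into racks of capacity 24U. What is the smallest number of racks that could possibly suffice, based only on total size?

9 racks

Total size = 14 + 8 + 23 + 15 + 4 + 14 + 20 + 12 + 20 + 23 + 5 + 7 + 15 + 18 = 198U.
⌈198 / 24⌉ = 9.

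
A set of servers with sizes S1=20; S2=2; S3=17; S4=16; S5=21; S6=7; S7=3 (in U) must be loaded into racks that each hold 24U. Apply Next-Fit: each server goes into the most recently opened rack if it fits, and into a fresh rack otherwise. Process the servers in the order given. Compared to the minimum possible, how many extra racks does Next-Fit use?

Next-Fit: [20,2] [17] [16] [21] [7,3] → 5 racks.
Total size 86U; any packing needs at least ⌈86/24⌉ = 4 racks.
An optimal packing achieves that bound: [21,3] [20,2] [17,7] [16] → 4 racks.
Excess: 5 − 4 = 1.

1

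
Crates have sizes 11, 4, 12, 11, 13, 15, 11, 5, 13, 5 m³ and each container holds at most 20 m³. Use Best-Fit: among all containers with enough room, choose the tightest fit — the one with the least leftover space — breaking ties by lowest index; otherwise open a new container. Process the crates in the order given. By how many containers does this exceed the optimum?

0

Best-Fit: [11,4,5] [12] [11] [13] [15,5] [11] [13] → 7 containers.
7 crates exceed 10 m³ (half the capacity), and no two of those can share a container, so at least 7 containers are needed.
So 7 is already optimal.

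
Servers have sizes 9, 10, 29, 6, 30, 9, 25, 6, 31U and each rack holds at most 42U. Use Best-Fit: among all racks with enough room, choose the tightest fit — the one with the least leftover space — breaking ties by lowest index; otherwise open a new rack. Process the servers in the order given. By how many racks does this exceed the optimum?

1

Best-Fit: [9,10] [29,6,6] [30,9] [25] [31] → 5 racks.
Total size 155U; any packing needs at least ⌈155/42⌉ = 4 racks.
An optimal packing achieves that bound: [31,10] [30,9] [29,9] [25,6,6] → 4 racks.
Excess: 5 − 4 = 1.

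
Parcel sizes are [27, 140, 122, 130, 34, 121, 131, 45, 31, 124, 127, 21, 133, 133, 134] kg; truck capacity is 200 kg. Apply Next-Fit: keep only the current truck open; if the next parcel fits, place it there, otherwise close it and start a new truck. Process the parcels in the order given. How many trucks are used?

10 trucks

27 kg → truck 1 (remaining 173 kg)
140 kg → truck 1 (remaining 33 kg)
122 kg → truck 2 (remaining 78 kg)
130 kg → truck 3 (remaining 70 kg)
34 kg → truck 3 (remaining 36 kg)
121 kg → truck 4 (remaining 79 kg)
131 kg → truck 5 (remaining 69 kg)
45 kg → truck 5 (remaining 24 kg)
31 kg → truck 6 (remaining 169 kg)
124 kg → truck 6 (remaining 45 kg)
127 kg → truck 7 (remaining 73 kg)
21 kg → truck 7 (remaining 52 kg)
133 kg → truck 8 (remaining 67 kg)
133 kg → truck 9 (remaining 67 kg)
134 kg → truck 10 (remaining 66 kg)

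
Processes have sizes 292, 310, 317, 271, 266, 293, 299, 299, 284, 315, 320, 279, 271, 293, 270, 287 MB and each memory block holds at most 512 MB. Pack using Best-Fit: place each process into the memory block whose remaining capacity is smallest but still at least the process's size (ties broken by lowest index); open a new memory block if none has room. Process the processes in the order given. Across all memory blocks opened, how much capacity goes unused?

292 MB → memory block 1 (remaining 220 MB)
310 MB → memory block 2 (remaining 202 MB)
317 MB → memory block 3 (remaining 195 MB)
271 MB → memory block 4 (remaining 241 MB)
266 MB → memory block 5 (remaining 246 MB)
293 MB → memory block 6 (remaining 219 MB)
299 MB → memory block 7 (remaining 213 MB)
299 MB → memory block 8 (remaining 213 MB)
284 MB → memory block 9 (remaining 228 MB)
315 MB → memory block 10 (remaining 197 MB)
320 MB → memory block 11 (remaining 192 MB)
279 MB → memory block 12 (remaining 233 MB)
271 MB → memory block 13 (remaining 241 MB)
293 MB → memory block 14 (remaining 219 MB)
270 MB → memory block 15 (remaining 242 MB)
287 MB → memory block 16 (remaining 225 MB)
16 memory blocks × 512 MB = 8192 MB; used 4666 MB; unused 3526 MB.

3526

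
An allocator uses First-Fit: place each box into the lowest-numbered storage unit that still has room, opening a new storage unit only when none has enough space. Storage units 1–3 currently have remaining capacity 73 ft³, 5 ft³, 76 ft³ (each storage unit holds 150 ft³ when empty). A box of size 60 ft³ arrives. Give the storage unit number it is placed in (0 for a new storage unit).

Storage units with room: storage unit 1 (73 ft³), storage unit 3 (76 ft³).
The first with room is storage unit 1.

1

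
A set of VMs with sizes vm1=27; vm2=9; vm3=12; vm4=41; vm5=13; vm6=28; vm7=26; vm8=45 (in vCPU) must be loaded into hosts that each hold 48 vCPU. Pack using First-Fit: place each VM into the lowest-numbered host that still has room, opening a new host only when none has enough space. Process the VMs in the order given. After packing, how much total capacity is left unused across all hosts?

39

Put vm1 (27 vCPU) in host 1; 21 vCPU remain.
Put vm2 (9 vCPU) in host 1; 12 vCPU remain.
Put vm3 (12 vCPU) in host 1; 0 vCPU remain.
Put vm4 (41 vCPU) in host 2; 7 vCPU remain.
Put vm5 (13 vCPU) in host 3; 35 vCPU remain.
Put vm6 (28 vCPU) in host 3; 7 vCPU remain.
Put vm7 (26 vCPU) in host 4; 22 vCPU remain.
Put vm8 (45 vCPU) in host 5; 3 vCPU remain.
5 hosts × 48 vCPU = 240 vCPU; used 201 vCPU; unused 39 vCPU.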